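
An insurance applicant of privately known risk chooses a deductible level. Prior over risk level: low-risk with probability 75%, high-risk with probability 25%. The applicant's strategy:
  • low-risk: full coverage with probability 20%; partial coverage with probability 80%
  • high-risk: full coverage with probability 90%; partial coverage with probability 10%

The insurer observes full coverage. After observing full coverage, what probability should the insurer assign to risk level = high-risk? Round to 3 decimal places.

0.600

P(full coverage) = 0.75·0.2 + 0.25·0.9 = 0.375
P(high-risk | full coverage) = (0.25·0.9) / 0.375 = 0.225 / 0.375 = 0.6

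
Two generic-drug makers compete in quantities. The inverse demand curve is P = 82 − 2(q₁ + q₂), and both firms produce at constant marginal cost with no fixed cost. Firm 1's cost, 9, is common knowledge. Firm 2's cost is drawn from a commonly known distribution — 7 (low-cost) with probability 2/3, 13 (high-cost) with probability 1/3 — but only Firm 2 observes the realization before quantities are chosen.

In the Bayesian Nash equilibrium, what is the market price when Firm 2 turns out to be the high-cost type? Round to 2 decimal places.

35.33

Firm 2 with cost c maximizes (82 − 2(q₁+q₂) − c)·q₂, giving q₂(c) = (82 − c − 2q₁)/4.
E[c₂] = 2/3·7 + 1/3·13 = 9
Firm 1's FOC against E[q₂] yields q₁ = (82 − 2·9 + E[c₂])/6 = (82 − 18 + 9)/6 = 12.1667.
q₂(high-cost) = 11.1667, so P = 82 − 2·(12.1667 + 11.1667) = 35.3333.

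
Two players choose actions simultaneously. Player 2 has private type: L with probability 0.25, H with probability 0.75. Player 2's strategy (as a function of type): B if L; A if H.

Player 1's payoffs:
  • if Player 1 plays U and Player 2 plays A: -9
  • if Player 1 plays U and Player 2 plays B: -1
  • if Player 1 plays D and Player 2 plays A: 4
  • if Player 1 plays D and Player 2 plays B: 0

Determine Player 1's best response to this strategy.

D

E[U] = 0.25·(-1) + 0.75·(-9) = -7
E[D] = 0.25·(0) + 0.75·(4) = 3
Best response: D (3 is the largest).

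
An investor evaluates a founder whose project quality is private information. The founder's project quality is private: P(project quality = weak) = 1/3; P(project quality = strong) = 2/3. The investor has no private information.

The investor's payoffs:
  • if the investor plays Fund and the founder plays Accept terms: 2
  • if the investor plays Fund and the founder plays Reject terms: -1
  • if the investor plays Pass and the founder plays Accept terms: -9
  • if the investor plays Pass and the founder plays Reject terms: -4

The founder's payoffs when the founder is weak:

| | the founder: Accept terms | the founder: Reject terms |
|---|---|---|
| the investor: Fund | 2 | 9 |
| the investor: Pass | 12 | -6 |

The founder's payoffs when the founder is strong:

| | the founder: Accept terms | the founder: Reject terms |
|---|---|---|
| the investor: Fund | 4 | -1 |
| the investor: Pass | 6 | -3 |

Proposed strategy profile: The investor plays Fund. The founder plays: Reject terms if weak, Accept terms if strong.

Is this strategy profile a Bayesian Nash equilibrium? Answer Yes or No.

Yes

A profile is a BNE iff every type of every player is best-responding given beliefs about the other side.
The investor plays Fund: E[Fund] = 1/3·(-1) + 2/3·(2) = 1; E[Pass] = -22/3. Best-responding. ✓
The founder (project quality weak), facing Fund: Accept terms gives 2, Reject terms gives 9. Proposed Reject terms is best. ✓
The founder (project quality strong), facing Fund: Accept terms gives 4, Reject terms gives -1. Proposed Accept terms is best. ✓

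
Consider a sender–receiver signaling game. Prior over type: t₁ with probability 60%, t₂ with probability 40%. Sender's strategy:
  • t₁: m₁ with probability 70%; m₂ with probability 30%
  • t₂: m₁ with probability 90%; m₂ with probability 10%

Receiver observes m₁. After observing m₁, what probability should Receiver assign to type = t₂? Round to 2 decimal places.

P(m₁) = 0.6·0.7 + 0.4·0.9 = 0.78
P(t₂ | m₁) = (0.4·0.9) / 0.78 = 0.36 / 0.78 = 0.461538

0.46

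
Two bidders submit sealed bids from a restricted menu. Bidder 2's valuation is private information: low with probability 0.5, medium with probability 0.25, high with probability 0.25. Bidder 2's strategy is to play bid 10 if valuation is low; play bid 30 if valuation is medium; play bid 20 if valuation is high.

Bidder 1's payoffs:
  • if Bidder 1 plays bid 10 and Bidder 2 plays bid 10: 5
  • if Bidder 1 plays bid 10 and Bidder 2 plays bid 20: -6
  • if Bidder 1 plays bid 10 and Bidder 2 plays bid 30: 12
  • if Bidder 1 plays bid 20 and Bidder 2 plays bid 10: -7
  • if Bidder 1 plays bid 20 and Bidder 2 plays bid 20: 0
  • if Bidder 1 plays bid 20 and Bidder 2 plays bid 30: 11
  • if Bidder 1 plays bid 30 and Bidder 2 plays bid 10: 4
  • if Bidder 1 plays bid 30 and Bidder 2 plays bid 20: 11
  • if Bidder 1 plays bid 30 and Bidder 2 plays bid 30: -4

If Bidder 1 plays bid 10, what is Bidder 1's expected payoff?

E[bid 10] = 0.5·5 + 0.25·12 + 0.25·(-6) = 2.5 + 3 + (-1.5) = 4

4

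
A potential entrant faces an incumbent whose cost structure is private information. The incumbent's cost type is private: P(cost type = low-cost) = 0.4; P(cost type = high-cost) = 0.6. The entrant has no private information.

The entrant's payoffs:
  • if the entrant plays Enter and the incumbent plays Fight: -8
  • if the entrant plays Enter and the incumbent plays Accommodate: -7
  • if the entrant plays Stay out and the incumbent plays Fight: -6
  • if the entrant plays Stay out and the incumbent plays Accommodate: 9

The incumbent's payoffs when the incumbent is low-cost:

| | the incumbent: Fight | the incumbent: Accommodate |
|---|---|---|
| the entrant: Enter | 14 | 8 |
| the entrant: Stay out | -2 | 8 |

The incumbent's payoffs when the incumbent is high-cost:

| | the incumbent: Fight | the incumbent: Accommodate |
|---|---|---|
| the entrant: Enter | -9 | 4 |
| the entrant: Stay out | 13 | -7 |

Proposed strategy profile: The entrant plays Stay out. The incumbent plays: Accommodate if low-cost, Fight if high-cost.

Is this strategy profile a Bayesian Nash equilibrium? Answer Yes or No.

Yes

The entrant plays Stay out: E[Stay out] = 0.4·(9) + 0.6·(-6) = 0; E[Enter] = -7.6. Best-responding. ✓
The incumbent (cost type low-cost), facing Stay out: Fight gives -2, Accommodate gives 8. Proposed Accommodate is best. ✓
The incumbent (cost type high-cost), facing Stay out: Fight gives 13, Accommodate gives -7. Proposed Fight is best. ✓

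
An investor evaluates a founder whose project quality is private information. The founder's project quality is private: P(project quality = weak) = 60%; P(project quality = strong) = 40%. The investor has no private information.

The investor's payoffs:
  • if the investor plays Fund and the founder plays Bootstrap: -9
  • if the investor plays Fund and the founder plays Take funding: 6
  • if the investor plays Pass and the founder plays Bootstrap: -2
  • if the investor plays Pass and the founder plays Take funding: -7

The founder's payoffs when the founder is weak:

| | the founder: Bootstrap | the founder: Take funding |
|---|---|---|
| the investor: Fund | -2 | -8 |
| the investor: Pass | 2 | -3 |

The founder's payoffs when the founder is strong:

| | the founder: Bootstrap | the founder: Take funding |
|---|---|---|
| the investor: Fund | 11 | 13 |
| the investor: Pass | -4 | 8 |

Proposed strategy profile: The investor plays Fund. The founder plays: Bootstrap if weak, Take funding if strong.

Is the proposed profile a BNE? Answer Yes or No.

The investor plays Fund: E[Fund] = 0.6·(-9) + 0.4·(6) = -3; E[Pass] = -4. Best-responding. ✓
The founder (project quality weak), facing Fund: Bootstrap gives -2, Take funding gives -8. Proposed Bootstrap is best. ✓
The founder (project quality strong), facing Fund: Bootstrap gives 11, Take funding gives 13. Proposed Take funding is best. ✓

Yes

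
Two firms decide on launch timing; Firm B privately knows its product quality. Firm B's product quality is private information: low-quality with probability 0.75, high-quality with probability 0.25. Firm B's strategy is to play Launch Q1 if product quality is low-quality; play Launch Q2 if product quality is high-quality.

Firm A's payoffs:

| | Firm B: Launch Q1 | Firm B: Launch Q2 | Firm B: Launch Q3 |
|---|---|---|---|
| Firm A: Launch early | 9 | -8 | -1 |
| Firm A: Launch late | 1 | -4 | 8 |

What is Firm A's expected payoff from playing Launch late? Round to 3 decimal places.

E[Launch late] = 0.75·1 + 0.25·(-4) = 0.75 + (-1) = -0.25

-0.250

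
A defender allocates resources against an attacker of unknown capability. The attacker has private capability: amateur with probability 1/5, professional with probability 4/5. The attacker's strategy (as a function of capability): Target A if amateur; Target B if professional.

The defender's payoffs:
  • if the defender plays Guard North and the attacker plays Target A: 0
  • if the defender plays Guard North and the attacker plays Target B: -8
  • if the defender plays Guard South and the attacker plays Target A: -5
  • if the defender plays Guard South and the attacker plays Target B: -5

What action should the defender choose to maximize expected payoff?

E[Guard North] = 1/5·(0) + 4/5·(-8) = -32/5
E[Guard South] = 1/5·(-5) + 4/5·(-5) = -5
Best response: Guard South (-5 is the largest).

Guard South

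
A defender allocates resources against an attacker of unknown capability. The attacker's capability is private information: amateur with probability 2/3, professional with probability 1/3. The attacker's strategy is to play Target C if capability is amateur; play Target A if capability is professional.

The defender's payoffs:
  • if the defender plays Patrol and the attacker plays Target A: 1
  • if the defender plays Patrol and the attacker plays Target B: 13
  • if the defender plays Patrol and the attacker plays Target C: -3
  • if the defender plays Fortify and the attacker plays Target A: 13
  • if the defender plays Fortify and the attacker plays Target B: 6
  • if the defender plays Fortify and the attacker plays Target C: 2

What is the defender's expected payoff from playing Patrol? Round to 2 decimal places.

E[Patrol] = 2/3·(-3) + 1/3·1 = (-2) + 1/3 = -5/3

-1.67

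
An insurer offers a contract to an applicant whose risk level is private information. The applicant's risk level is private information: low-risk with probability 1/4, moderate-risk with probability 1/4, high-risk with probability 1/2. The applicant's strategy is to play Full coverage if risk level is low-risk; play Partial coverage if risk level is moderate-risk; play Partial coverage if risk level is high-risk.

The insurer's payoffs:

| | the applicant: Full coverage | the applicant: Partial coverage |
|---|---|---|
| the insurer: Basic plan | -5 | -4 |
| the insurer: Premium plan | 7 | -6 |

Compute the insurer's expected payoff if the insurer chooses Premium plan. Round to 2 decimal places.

-2.75

E[Premium plan] = 1/4·7 + 1/4·(-6) + 1/2·(-6) = 7/4 + (-3/2) + (-3) = -11/4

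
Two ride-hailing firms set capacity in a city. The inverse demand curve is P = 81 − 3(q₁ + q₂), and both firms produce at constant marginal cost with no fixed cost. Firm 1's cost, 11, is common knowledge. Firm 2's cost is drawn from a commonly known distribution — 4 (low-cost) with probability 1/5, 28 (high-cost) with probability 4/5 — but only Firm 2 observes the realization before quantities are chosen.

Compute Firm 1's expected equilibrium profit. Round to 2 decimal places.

Each type of Firm 2 best-responds to q₁; Firm 1 best-responds to the expected q₂ over Firm 2's types.
Firm 2 with cost c maximizes (81 − 3(q₁+q₂) − c)·q₂, giving q₂(c) = (81 − c − 3q₁)/6.
E[c₂] = 1/5·4 + 4/5·28 = 23.2
Firm 1's FOC against E[q₂] yields q₁ = (81 − 2·11 + E[c₂])/9 = (81 − 22 + 23.2)/9 = 9.13333.
E[P] = 81 − 3·(q₁ + E[q₂]) = 38.4; Firm 1's expected profit = (E[P] − 11)·q₁ = (38.4 − 11)·9.13333 = 250.253.

250.25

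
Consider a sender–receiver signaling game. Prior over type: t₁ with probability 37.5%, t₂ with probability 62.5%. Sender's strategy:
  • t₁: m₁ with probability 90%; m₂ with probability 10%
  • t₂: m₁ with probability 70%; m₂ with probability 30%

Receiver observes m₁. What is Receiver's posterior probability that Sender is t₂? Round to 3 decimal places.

0.565

P(m₁) = 0.375·0.9 + 0.625·0.7 = 0.775
P(t₂ | m₁) = (0.625·0.7) / 0.775 = 0.4375 / 0.775 = 0.564516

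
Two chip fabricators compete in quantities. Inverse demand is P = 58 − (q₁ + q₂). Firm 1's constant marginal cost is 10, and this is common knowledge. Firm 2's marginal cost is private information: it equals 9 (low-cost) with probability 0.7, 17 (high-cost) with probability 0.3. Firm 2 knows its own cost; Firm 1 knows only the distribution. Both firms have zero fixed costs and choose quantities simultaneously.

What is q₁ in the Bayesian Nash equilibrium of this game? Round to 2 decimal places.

Each type of Firm 2 best-responds to q₁; Firm 1 best-responds to the expected q₂ over Firm 2's types.
Firm 2 with cost c maximizes (58 − (q₁+q₂) − c)·q₂, giving q₂(c) = (58 − c − q₁)/2.
E[c₂] = 0.7·9 + 0.3·17 = 11.4
Firm 1's FOC against E[q₂] yields q₁ = (58 − 2·10 + E[c₂])/3 = (58 − 20 + 11.4)/3 = 16.4667.

16.47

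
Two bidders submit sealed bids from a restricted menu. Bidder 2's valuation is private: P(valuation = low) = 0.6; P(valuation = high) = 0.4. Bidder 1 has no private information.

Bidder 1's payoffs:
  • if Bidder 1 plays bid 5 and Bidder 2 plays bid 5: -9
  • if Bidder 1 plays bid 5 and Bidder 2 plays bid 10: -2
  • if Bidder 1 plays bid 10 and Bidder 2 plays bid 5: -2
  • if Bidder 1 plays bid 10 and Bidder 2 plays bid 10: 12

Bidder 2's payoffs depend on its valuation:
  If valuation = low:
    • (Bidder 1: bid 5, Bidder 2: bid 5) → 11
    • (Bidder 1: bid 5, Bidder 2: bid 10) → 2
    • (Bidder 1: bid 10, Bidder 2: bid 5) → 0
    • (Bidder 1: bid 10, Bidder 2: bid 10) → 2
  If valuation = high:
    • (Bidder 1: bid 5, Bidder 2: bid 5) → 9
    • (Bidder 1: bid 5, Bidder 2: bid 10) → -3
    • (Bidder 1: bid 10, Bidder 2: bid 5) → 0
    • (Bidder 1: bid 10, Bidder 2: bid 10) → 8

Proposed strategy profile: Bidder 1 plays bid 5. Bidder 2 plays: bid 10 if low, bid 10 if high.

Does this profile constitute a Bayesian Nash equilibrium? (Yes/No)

No

Bidder 1 plays bid 5: E[bid 5] = 0.6·(-2) + 0.4·(-2) = -2; E[bid 10] = 12. Not best-responding. ✗
Bidder 2 (valuation low), facing bid 5: bid 5 gives 11, bid 10 gives 2. Proposed bid 10 is not best — profitable deviation exists. ✗
Bidder 2 (valuation high), facing bid 5: bid 5 gives 9, bid 10 gives -3. Proposed bid 10 is not best — profitable deviation exists. ✗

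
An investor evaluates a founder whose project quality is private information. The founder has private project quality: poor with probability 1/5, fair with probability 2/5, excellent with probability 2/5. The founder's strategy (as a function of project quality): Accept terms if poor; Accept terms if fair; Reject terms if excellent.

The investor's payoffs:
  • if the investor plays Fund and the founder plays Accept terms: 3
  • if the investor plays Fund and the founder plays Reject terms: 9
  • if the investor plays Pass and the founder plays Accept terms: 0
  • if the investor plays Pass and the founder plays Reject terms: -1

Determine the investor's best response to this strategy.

Compute the investor's expected payoff for each action, taking the expectation over the founder's type.
E[Fund] = 1/5·(3) + 2/5·(3) + 2/5·(9) = 27/5
E[Pass] = 1/5·(0) + 2/5·(0) + 2/5·(-1) = -2/5
Best response: Fund (27/5 is the largest).

Fund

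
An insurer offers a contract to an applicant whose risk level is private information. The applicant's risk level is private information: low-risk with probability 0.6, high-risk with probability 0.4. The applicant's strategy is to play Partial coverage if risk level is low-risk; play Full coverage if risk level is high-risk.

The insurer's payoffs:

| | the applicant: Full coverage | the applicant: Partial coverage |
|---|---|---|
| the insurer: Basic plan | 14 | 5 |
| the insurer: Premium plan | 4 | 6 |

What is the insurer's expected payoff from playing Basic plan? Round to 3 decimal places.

E[Basic plan] = 0.6·5 + 0.4·14 = 3 + 5.6 = 8.6

8.600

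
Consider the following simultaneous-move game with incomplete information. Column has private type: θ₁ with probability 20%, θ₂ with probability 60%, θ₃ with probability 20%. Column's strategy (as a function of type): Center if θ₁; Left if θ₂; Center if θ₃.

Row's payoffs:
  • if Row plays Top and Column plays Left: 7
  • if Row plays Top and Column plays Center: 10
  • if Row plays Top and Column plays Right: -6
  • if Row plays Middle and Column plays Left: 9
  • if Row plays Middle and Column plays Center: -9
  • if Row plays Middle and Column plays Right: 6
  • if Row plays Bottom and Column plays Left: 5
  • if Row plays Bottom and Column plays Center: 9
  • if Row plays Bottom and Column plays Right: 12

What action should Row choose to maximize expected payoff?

Compute Row's expected payoff for each action, taking the expectation over Column's type.
E[Top] = 0.2·(10) + 0.6·(7) + 0.2·(10) = 8.2
E[Middle] = 0.2·(-9) + 0.6·(9) + 0.2·(-9) = 1.8
E[Bottom] = 0.2·(9) + 0.6·(5) + 0.2·(9) = 6.6
Best response: Top (8.2 is the largest).

Top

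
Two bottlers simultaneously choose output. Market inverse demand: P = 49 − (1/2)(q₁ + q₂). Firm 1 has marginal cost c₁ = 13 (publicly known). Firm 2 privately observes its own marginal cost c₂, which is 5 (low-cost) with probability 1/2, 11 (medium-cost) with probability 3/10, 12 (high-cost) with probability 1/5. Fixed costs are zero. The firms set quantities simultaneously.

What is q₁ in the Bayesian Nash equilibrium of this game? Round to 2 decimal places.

Each type of Firm 2 best-responds to q₁; Firm 1 best-responds to the expected q₂ over Firm 2's types.
Firm 2 with cost c maximizes (49 − (1/2)(q₁+q₂) − c)·q₂, giving q₂(c) = (49 − c − (1/2)q₁).
E[c₂] = 1/2·5 + 3/10·11 + 1/5·12 = 8.2
Firm 1's FOC against E[q₂] yields q₁ = (49 − 2·13 + E[c₂])/(3/2) = (49 − 26 + 8.2)/(3/2) = 20.8.

20.80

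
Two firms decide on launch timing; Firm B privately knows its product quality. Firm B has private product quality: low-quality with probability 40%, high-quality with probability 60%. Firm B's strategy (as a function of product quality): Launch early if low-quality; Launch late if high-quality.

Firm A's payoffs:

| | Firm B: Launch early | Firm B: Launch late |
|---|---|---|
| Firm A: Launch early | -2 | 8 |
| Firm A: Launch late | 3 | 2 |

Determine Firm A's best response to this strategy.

Launch early

E[Launch early] = 0.4·(-2) + 0.6·(8) = 4
E[Launch late] = 0.4·(3) + 0.6·(2) = 2.4
Best response: Launch early (4 is the largest).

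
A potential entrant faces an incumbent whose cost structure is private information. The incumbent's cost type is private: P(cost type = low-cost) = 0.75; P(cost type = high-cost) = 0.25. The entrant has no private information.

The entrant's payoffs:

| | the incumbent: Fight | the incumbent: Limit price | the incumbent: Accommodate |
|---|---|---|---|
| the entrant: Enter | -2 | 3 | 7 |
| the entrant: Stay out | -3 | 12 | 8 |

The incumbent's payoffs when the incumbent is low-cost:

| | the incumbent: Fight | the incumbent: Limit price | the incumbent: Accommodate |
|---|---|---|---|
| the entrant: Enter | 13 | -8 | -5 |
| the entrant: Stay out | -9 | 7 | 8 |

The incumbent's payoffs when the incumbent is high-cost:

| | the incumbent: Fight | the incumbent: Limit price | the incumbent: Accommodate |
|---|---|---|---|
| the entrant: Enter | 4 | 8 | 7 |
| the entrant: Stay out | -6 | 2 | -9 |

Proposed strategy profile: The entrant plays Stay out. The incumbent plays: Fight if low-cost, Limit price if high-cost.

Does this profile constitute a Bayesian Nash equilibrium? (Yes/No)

The entrant plays Stay out: E[Stay out] = 0.75·(-3) + 0.25·(12) = 0.75; E[Enter] = -0.75. Best-responding. ✓
The incumbent (cost type low-cost), facing Stay out: Fight gives -9, Limit price gives 7, Accommodate gives 8. Proposed Fight is not best — profitable deviation exists. ✗
The incumbent (cost type high-cost), facing Stay out: Fight gives -6, Limit price gives 2, Accommodate gives -9. Proposed Limit price is best. ✓

No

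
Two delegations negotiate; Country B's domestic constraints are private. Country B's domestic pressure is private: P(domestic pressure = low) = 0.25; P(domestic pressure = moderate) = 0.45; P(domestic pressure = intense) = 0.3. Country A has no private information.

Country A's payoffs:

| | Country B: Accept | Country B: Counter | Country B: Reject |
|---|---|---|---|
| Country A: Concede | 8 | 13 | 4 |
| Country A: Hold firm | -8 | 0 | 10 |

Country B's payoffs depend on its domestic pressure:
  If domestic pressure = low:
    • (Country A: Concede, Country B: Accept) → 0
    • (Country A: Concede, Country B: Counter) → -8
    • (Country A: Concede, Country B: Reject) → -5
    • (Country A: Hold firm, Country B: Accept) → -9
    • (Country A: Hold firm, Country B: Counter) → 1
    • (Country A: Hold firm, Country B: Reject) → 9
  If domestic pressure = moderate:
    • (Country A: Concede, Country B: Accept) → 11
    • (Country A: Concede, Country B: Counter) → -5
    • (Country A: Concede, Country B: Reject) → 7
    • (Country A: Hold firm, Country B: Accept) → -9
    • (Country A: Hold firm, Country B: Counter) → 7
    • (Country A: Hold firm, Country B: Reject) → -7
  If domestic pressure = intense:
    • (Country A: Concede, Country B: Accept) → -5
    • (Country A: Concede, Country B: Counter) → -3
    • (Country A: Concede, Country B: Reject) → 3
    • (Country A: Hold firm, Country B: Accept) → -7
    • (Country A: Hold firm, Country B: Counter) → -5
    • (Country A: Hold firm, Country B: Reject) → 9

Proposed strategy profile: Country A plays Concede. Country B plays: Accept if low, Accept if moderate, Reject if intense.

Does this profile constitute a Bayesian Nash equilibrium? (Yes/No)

Yes

Country A plays Concede: E[Concede] = 0.25·(8) + 0.45·(8) + 0.3·(4) = 6.8; E[Hold firm] = -2.6. Best-responding. ✓
Country B (domestic pressure low), facing Concede: Accept gives 0, Counter gives -8, Reject gives -5. Proposed Accept is best. ✓
Country B (domestic pressure moderate), facing Concede: Accept gives 11, Counter gives -5, Reject gives 7. Proposed Accept is best. ✓
Country B (domestic pressure intense), facing Concede: Accept gives -5, Counter gives -3, Reject gives 3. Proposed Reject is best. ✓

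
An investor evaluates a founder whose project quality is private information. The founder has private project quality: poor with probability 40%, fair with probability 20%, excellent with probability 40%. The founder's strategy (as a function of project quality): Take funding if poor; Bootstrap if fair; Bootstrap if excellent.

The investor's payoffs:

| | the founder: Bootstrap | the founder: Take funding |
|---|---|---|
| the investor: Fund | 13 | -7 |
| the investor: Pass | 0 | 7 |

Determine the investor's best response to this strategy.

Fund

E[Fund] = 0.4·(-7) + 0.2·(13) + 0.4·(13) = 5
E[Pass] = 0.4·(7) + 0.2·(0) + 0.4·(0) = 2.8
Best response: Fund (5 is the largest).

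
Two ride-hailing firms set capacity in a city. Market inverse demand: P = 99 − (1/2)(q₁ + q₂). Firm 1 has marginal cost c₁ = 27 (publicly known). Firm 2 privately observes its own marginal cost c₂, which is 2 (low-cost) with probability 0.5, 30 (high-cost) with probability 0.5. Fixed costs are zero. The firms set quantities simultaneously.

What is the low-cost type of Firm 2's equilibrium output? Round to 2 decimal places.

Type-c best response for Firm 2: q₂(c) = (99 − c) − q₁/2.
Firm 1 maximizes expected profit; its first-order condition is 99 − q₁ − (1/2)E[q₂] − 27 = 0.
Substituting E[q₂] and solving: E[c₂] = 16, so q₁ = (99 − 2·27 + 16)/(3/2) = 40.6667.
q₂(low-cost) = (99 − 2 − (1/2)·40.6667) = 76.6667.

76.67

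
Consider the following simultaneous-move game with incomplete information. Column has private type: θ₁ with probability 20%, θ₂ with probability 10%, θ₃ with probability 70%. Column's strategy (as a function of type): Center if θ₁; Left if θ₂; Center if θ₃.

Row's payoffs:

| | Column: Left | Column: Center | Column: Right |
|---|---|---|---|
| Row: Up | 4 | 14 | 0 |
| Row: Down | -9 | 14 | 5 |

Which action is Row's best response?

Up

E[Up] = 0.2·(14) + 0.1·(4) + 0.7·(14) = 13
E[Down] = 0.2·(14) + 0.1·(-9) + 0.7·(14) = 11.7
Best response: Up (13 is the largest).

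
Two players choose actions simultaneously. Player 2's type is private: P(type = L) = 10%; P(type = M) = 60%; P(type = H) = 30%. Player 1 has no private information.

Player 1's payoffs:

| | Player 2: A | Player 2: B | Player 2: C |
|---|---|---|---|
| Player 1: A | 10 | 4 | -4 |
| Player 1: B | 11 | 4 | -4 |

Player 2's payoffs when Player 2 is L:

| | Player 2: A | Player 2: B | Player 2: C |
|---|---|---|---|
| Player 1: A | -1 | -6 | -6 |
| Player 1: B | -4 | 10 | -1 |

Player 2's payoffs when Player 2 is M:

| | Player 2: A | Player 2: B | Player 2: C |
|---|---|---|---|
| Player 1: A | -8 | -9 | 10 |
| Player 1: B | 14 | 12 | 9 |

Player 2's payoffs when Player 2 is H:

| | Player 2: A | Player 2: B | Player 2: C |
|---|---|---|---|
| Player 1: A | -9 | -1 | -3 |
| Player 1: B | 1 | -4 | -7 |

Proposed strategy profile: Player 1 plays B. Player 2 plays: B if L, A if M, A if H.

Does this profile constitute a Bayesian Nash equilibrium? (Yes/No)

Player 1 plays B: E[B] = 0.1·(4) + 0.6·(11) + 0.3·(11) = 10.3; E[A] = 9.4. Best-responding. ✓
Player 2 (type L), facing B: A gives -4, B gives 10, C gives -1. Proposed B is best. ✓
Player 2 (type M), facing B: A gives 14, B gives 12, C gives 9. Proposed A is best. ✓
Player 2 (type H), facing B: A gives 1, B gives -4, C gives -7. Proposed A is best. ✓

Yes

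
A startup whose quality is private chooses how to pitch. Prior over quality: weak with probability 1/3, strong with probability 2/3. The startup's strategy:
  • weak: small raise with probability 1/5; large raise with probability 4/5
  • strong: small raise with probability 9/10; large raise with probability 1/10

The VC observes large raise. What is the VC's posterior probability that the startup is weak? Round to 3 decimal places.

0.800

Apply Bayes' rule using the sender's strategy as the likelihood.
P(large raise) = (1/3)·(4/5) + (2/3)·(1/10) = 1/3
P(weak | large raise) = ((1/3)·(4/5)) / (1/3) = (4/15) / (1/3) = 4/5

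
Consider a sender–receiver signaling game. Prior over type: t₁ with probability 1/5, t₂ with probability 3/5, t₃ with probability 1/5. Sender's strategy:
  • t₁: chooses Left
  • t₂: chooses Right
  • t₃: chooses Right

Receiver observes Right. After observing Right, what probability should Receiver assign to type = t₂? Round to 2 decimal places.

P(Right) = (1/5)·0 + (3/5)·1 + (1/5)·1 = 4/5
P(t₂ | Right) = ((3/5)·1) / (4/5) = (3/5) / (4/5) = 3/4

0.75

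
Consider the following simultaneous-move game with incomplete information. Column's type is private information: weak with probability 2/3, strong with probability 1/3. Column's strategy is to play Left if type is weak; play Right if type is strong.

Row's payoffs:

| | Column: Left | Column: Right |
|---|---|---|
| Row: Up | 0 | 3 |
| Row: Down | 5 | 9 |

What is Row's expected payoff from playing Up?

E[Up] = 2/3·0 + 1/3·3 = 0 + 1 = 1

1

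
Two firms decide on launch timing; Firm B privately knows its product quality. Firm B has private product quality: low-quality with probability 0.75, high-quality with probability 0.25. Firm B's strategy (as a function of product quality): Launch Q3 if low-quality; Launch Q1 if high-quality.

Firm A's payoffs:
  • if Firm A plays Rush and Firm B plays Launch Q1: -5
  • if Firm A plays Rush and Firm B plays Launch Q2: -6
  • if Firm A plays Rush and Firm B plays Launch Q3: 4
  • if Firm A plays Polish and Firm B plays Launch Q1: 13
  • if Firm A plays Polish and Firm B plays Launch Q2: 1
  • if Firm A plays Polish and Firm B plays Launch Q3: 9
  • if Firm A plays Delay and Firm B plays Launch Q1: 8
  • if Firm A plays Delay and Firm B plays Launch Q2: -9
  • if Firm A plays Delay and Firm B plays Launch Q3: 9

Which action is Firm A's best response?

E[Rush] = 0.75·(4) + 0.25·(-5) = 1.75
E[Polish] = 0.75·(9) + 0.25·(13) = 10
E[Delay] = 0.75·(9) + 0.25·(8) = 8.75
Best response: Polish (10 is the largest).

Polish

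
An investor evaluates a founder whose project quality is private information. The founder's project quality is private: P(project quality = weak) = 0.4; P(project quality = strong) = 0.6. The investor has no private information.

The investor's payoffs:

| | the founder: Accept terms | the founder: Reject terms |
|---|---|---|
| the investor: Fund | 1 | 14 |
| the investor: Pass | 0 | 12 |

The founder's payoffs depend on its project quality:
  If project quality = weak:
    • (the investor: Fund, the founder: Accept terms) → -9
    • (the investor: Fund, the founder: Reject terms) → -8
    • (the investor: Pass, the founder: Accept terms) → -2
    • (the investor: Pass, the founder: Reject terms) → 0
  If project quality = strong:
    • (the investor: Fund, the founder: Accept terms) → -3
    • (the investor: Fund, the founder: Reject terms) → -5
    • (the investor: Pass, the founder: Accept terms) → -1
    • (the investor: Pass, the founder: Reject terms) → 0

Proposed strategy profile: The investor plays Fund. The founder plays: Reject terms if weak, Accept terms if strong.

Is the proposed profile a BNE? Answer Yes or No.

Yes

The investor plays Fund: E[Fund] = 0.4·(14) + 0.6·(1) = 6.2; E[Pass] = 4.8. Best-responding. ✓
The founder (project quality weak), facing Fund: Accept terms gives -9, Reject terms gives -8. Proposed Reject terms is best. ✓
The founder (project quality strong), facing Fund: Accept terms gives -3, Reject terms gives -5. Proposed Accept terms is best. ✓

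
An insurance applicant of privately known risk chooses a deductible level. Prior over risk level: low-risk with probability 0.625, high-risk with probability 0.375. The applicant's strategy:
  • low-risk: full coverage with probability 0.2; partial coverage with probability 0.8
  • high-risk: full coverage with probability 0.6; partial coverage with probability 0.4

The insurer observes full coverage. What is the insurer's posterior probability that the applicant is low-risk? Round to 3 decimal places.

P(full coverage) = 0.625·0.2 + 0.375·0.6 = 0.35
P(low-risk | full coverage) = (0.625·0.2) / 0.35 = 0.125 / 0.35 = 0.357143

0.357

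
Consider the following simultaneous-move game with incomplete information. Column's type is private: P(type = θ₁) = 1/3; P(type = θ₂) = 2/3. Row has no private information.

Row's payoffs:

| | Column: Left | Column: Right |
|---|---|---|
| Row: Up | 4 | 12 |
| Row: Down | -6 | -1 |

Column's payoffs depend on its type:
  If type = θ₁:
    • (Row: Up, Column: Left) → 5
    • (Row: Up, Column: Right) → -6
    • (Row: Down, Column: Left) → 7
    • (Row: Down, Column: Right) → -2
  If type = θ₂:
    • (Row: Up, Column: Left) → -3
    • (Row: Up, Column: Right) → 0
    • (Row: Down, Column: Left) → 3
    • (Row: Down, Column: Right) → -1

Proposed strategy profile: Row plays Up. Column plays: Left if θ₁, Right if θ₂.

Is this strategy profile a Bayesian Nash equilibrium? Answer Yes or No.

Yes

Row plays Up: E[Up] = 1/3·(4) + 2/3·(12) = 28/3; E[Down] = -8/3. Best-responding. ✓
Column (type θ₁), facing Up: Left gives 5, Right gives -6. Proposed Left is best. ✓
Column (type θ₂), facing Up: Left gives -3, Right gives 0. Proposed Right is best. ✓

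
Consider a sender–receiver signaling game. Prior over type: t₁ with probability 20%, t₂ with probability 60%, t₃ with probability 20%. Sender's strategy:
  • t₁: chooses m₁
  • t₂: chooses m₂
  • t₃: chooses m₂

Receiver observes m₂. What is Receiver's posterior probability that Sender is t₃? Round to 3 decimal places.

P(m₂) = 0.2·0 + 0.6·1 + 0.2·1 = 0.8
P(t₃ | m₂) = (0.2·1) / 0.8 = 0.2 / 0.8 = 0.25

0.250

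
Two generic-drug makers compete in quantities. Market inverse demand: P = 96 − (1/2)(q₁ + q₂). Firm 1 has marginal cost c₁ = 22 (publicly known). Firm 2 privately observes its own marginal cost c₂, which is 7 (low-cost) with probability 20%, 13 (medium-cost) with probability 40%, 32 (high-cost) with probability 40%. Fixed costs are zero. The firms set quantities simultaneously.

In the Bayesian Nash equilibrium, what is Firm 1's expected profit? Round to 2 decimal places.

1132.88

Each type of Firm 2 best-responds to q₁; Firm 1 best-responds to the expected q₂ over Firm 2's types.
Firm 2 with cost c maximizes (96 − (1/2)(q₁+q₂) − c)·q₂, giving q₂(c) = (96 − c − (1/2)q₁).
E[c₂] = 0.2·7 + 0.4·13 + 0.4·32 = 19.4
Firm 1's FOC against E[q₂] yields q₁ = (96 − 2·22 + E[c₂])/(3/2) = (96 − 44 + 19.4)/(3/2) = 47.6.
E[P] = 96 − (1/2)·(q₁ + E[q₂]) = 45.8; Firm 1's expected profit = (E[P] − 22)·q₁ = (45.8 − 22)·47.6 = 1132.88.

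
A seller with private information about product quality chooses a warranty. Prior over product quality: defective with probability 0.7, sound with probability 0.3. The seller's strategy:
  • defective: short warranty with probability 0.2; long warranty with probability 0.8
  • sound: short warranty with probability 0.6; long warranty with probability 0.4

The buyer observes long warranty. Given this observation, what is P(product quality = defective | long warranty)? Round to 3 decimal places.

P(long warranty) = 0.7·0.8 + 0.3·0.4 = 0.68
P(defective | long warranty) = (0.7·0.8) / 0.68 = 0.56 / 0.68 = 0.823529

0.824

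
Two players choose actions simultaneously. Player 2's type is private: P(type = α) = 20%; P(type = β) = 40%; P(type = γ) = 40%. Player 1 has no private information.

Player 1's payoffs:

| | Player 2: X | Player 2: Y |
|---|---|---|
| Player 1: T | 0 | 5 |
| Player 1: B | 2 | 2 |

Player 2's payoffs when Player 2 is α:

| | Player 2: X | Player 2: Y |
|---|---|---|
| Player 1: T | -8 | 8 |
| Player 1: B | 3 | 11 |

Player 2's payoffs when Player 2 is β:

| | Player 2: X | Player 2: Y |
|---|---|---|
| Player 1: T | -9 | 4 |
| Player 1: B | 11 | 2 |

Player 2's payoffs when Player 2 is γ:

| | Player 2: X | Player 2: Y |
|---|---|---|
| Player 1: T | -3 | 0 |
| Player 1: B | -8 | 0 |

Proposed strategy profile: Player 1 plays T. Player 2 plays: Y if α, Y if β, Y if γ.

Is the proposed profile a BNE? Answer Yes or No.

Yes

Player 1 plays T: E[T] = 0.2·(5) + 0.4·(5) + 0.4·(5) = 5; E[B] = 2. Best-responding. ✓
Player 2 (type α), facing T: X gives -8, Y gives 8. Proposed Y is best. ✓
Player 2 (type β), facing T: X gives -9, Y gives 4. Proposed Y is best. ✓
Player 2 (type γ), facing T: X gives -3, Y gives 0. Proposed Y is best. ✓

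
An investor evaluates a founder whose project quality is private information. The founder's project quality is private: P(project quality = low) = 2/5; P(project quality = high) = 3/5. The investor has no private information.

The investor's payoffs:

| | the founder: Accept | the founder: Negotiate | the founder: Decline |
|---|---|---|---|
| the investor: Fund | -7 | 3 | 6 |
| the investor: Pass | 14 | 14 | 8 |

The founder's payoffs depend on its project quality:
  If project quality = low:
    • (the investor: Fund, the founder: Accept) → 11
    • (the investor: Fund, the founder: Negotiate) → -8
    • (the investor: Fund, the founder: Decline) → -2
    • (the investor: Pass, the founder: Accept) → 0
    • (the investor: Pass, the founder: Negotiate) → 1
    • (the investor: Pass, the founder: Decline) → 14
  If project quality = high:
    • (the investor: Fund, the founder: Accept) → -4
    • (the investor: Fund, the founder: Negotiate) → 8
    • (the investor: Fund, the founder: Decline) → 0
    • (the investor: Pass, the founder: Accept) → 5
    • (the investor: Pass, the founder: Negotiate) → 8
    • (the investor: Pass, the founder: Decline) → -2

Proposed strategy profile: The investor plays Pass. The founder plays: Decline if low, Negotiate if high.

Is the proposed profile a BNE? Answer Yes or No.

Yes

A profile is a BNE iff every type of every player is best-responding given beliefs about the other side.
The investor plays Pass: E[Pass] = 2/5·(8) + 3/5·(14) = 58/5; E[Fund] = 21/5. Best-responding. ✓
The founder (project quality low), facing Pass: Accept gives 0, Negotiate gives 1, Decline gives 14. Proposed Decline is best. ✓
The founder (project quality high), facing Pass: Accept gives 5, Negotiate gives 8, Decline gives -2. Proposed Negotiate is best. ✓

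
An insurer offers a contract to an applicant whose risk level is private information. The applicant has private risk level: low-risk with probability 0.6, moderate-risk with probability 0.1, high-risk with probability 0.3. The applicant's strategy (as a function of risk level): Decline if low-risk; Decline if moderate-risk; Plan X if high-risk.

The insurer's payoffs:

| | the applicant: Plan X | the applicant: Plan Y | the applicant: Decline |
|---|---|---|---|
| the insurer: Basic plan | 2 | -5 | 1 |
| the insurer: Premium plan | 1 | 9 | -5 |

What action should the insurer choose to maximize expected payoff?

Basic plan

E[Basic plan] = 0.6·(1) + 0.1·(1) + 0.3·(2) = 1.3
E[Premium plan] = 0.6·(-5) + 0.1·(-5) + 0.3·(1) = -3.2
Best response: Basic plan (1.3 is the largest).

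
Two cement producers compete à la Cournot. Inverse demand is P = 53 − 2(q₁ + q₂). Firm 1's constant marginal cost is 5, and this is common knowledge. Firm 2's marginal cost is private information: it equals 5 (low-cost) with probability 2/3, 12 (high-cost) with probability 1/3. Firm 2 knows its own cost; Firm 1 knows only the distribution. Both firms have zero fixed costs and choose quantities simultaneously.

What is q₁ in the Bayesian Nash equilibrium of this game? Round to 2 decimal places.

Firm 2 with cost c maximizes (53 − 2(q₁+q₂) − c)·q₂, giving q₂(c) = (53 − c − 2q₁)/4.
E[c₂] = 2/3·5 + 1/3·12 = 7.33333
Firm 1's FOC against E[q₂] yields q₁ = (53 − 2·5 + E[c₂])/6 = (53 − 10 + 7.33333)/6 = 8.38889.

8.39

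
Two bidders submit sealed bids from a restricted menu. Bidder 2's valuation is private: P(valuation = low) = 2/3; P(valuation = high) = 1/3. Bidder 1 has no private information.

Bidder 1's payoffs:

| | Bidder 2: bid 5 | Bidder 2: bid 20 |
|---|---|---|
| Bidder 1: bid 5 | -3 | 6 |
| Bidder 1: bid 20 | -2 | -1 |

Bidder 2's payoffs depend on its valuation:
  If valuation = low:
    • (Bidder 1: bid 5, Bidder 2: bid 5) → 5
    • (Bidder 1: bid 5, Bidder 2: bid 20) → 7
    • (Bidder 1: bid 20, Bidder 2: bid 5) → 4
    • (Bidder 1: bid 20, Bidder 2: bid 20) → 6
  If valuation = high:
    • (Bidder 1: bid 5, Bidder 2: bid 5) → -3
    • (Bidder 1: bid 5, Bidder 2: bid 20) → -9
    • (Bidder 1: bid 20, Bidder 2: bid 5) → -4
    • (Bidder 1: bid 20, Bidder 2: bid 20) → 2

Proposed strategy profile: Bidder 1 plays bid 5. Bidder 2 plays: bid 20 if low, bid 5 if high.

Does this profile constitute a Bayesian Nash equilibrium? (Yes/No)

Bidder 1 plays bid 5: E[bid 5] = 2/3·(6) + 1/3·(-3) = 3; E[bid 20] = -4/3. Best-responding. ✓
Bidder 2 (valuation low), facing bid 5: bid 5 gives 5, bid 20 gives 7. Proposed bid 20 is best. ✓
Bidder 2 (valuation high), facing bid 5: bid 5 gives -3, bid 20 gives -9. Proposed bid 5 is best. ✓

Yes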